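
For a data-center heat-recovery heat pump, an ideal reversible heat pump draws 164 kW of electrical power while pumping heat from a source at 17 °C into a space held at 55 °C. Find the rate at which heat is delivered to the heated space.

T_H = 55 °C → 55 + 273.15 = 328.15 K.
T_C = 17 °C → 17 + 273.15 = 290.15 K.
Reversible heating COP: COP_HP = T_H/(T_H − T_C) = 328.15/38.00 = 8.6355.
Q_H = COP_HP · W = 8.6355 × 164 = 1416 kW.

Q̇_H ≈ 1416 kW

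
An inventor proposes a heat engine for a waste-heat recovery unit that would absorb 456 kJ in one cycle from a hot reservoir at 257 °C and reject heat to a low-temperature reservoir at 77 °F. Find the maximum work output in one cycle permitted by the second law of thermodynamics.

W_max ≈ 200 kJ

T_H = 257 °C → 257 + 273.15 = 530.15 K.
T_C = 77 °F → (77 − 32) × 5/9 = 25.00 °C = 298.15 K.
By the Carnot theorem, η_max = 1 − T_C/T_H = 1 − 298.15/530.15 = 0.4376.
W_max = η_max · Q_H = 0.4376 × 456 = 200 kJ.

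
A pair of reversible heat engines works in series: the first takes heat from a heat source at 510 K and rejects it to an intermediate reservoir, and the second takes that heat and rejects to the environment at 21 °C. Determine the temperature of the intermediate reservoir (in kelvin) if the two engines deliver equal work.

T_C = 21 °C → 21 + 273.15 = 294.15 K.
For reversible stages Q_m = Q_H·(T_m/T_H). Setting W₁ = Q_H(1 − T_m/T_H) equal to W₂ = Q_m(1 − T_C/T_m) = Q_H·(T_m − T_C)/T_H gives T_H − T_m = T_m − T_C, so T_m = (T_H + T_C)/2 = (510.00 + 294.15)/2 = 402.1 K.

T_m ≈ 402.1 K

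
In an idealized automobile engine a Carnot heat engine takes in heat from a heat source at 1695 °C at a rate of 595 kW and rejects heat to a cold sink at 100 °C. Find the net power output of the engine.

Ẇ ≈ 482 kW

T_H = 1695 °C → 1695 + 273.15 = 1968.15 K.
T_C = 100 °C → 100 + 273.15 = 373.15 K.
Since the cycle is reversible, η = 1 − T_C/T_H = 1 − 373.15/1968.15 = 0.8104.
W = η·Q_H = 0.8104 × 595 = 482 kW.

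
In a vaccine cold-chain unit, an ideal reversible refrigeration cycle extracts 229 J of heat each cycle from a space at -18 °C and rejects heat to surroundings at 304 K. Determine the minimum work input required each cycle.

W_in ≈ 43.84 J

T_C = -18 °C → -18 + 273.15 = 255.15 K.
Carnot COP: COP_R = T_C/(T_H − T_C) = 255.15/48.85 = 5.2231.
W = Q_C/COP_R = 229/5.2231 = 43.84 J.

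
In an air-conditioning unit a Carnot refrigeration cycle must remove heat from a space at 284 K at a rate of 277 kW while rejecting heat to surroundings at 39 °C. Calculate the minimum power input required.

Ẇ_in ≈ 27.5 kW

T_H = 39 °C → 39 + 273.15 = 312.15 K.
Carnot COP: COP_R = T_C/(T_H − T_C) = 284.00/28.15 = 10.0888.
W = Q_C/COP_R = 277/10.0888 = 27.5 kW.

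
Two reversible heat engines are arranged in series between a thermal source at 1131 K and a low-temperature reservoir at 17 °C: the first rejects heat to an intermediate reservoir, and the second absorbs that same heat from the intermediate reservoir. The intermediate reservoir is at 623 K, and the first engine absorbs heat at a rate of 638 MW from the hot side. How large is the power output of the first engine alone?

Ẇ₁ ≈ 287 MW

T_C = 17 °C → 17 + 273.15 = 290.15 K.
First-stage efficiency η₁ = 1 − T_m/T_H = 1 − 623.00/1131.00 = 0.4492.
W₁ = η₁·Q_H = 0.4492 × 638 = 287 MW.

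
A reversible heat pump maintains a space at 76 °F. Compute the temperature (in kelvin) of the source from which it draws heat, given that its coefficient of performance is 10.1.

T_C ≈ 268 K

T_H = 76 °F → (76 − 32) × 5/9 = 24.44 °C = 297.59 K.
COP_HP = T_H/(T_H − T_C) ⇒ T_C = T_H·(COP_HP − 1)/COP_HP = 297.59 × (10.1 − 1)/10.1 = 268 K.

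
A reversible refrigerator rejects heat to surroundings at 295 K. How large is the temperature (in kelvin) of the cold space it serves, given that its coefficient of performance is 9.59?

COP_R = T_C/(T_H − T_C) ⇒ T_C = T_H·COP_R/(1 + COP_R) = 295.00 × 9.59/(1 + 9.59) = 267 K.

T_C ≈ 267 K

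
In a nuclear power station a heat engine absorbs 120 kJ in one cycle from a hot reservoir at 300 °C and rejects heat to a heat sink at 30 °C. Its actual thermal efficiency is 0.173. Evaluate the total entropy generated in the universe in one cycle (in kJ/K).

ΔS_univ ≈ 0.118 kJ/K

T_H = 300 °C → 300 + 273.15 = 573.15 K.
T_C = 30 °C → 30 + 273.15 = 303.15 K.
W = η·Q_H = 0.173 × 120 = 20.76 kJ, so Q_C = Q_H − W = 99.24 kJ.
The hot reservoir loses entropy Q_H/T_H = 120/573.15 = 0.2094 kJ/K; the cold reservoir gains Q_C/T_C = 99.24/303.15 = 0.3274 kJ/K.
ΔS_univ = −Q_H/T_H + Q_C/T_C = 0.118 kJ/K (> 0, since η = 0.173 < η_Carnot = 0.471).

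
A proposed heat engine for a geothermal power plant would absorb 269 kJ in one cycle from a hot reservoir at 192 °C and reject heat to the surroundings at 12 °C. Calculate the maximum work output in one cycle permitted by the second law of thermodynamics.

W_max ≈ 104 kJ

T_H = 192 °C → 192 + 273.15 = 465.15 K.
T_C = 12 °C → 12 + 273.15 = 285.15 K.
The second-law ceiling is the Carnot efficiency, η_max = 1 − T_C/T_H = 1 − 285.15/465.15 = 0.3870.
W_max = η_max · Q_H = 0.3870 × 269 = 104 kJ.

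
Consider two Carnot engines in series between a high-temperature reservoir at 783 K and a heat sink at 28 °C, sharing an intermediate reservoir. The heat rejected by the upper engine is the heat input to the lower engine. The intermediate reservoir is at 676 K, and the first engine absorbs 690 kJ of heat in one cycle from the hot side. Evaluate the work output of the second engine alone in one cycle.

T_C = 28 °C → 28 + 273.15 = 301.15 K.
Heat entering the second stage: Q_m = Q_H·(T_m/T_H) = 690 × 676.00/783.00 = 595.7 kJ.
Second-stage efficiency η₂ = 1 − T_C/T_m = 1 − 301.15/676.00 = 0.5545, so W₂ = η₂·Q_m = 330.3 kJ.

W₂ ≈ 330.3 kJ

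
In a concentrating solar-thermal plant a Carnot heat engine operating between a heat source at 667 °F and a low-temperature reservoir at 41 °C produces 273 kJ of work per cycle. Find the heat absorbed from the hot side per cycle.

Q_H ≈ 548 kJ

T_H = 667 °F → (667 − 32) × 5/9 = 352.78 °C = 625.93 K.
T_C = 41 °C → 41 + 273.15 = 314.15 K.
The Carnot efficiency is η = 1 − T_C/T_H = 1 − 314.15/625.93 = 0.4981.
Q_H = W/η = 273/0.4981 = 548 kJ.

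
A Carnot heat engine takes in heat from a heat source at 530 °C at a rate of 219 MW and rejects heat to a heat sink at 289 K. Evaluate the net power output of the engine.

Ẇ ≈ 140 MW

T_H = 530 °C → 530 + 273.15 = 803.15 K.
For a reversible engine, η = 1 − T_C/T_H = 1 − 289.00/803.15 = 0.6402.
W = η·Q_H = 0.6402 × 219 = 140 MW.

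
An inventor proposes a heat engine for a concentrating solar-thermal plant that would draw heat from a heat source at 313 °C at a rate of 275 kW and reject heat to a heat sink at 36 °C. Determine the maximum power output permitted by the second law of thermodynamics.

Ẇ_max ≈ 130 kW

T_H = 313 °C → 313 + 273.15 = 586.15 K.
T_C = 36 °C → 36 + 273.15 = 309.15 K.
The upper bound on efficiency is η_max = 1 − T_C/T_H = 1 − 309.15/586.15 = 0.4726.
W_max = η_max · Q_H = 0.4726 × 275 = 130 kW.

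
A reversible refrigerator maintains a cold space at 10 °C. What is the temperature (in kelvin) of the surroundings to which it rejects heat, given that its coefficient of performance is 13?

T_C = 10 °C → 10 + 273.15 = 283.15 K.
COP_R = T_C/(T_H − T_C) ⇒ T_H = T_C·(1 + 1/COP_R) = 283.15 × (1 + 1/13) = 305 K.

T_H ≈ 305 K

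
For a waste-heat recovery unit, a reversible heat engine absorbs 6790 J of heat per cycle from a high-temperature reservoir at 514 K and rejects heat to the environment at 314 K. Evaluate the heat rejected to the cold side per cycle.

Carnot efficiency: η = 1 − T_C/T_H = 1 − 314.00/514.00 = 0.3891.
For a reversible cycle Q_C/Q_H = T_C/T_H, so Q_C = 6790 × 314.00/514.00 = 4150 J.

Q_C ≈ 4150 J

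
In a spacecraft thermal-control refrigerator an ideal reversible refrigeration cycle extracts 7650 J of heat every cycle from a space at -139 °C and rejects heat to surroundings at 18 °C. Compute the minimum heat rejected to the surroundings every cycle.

Q_H ≈ 16600 J

T_H = 18 °C → 18 + 273.15 = 291.15 K.
T_C = -139 °C → -139 + 273.15 = 134.15 K.
For a reversible cycle Q_H/Q_C = T_H/T_C, so Q_H = Q_C·T_H/T_C = 7650 × 291.15/134.15 = 16600 J.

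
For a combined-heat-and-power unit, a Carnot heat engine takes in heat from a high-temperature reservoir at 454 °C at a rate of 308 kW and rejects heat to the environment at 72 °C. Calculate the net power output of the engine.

Ẇ ≈ 162 kW

T_H = 454 °C → 454 + 273.15 = 727.15 K.
T_C = 72 °C → 72 + 273.15 = 345.15 K.
For a reversible engine, η = 1 − T_C/T_H = 1 − 345.15/727.15 = 0.5253.
W = η·Q_H = 0.5253 × 308 = 162 kW.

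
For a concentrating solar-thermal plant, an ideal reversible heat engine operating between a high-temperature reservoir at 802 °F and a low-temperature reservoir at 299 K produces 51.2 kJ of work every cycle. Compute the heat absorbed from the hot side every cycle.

T_H = 802 °F → (802 − 32) × 5/9 = 427.78 °C = 700.93 K.
Carnot efficiency: η = 1 − T_C/T_H = 1 − 299.00/700.93 = 0.5734.
Q_H = W/η = 51.2/0.5734 = 89.3 kJ.

Q_H ≈ 89.3 kJ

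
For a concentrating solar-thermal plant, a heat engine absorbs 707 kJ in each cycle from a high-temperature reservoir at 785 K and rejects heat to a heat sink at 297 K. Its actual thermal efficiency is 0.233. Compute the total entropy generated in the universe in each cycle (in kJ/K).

W = η·Q_H = 0.233 × 707 = 164.7 kJ, so Q_C = Q_H − W = 542.3 kJ.
Entropy balance on the reservoirs: −Q_H/T_H = -0.9006 kJ/K, +Q_C/T_C = 1.826 kJ/K.
ΔS_univ = −Q_H/T_H + Q_C/T_C = 0.925 kJ/K (> 0, since η = 0.233 < η_Carnot = 0.622).

ΔS_univ ≈ 0.925 kJ/K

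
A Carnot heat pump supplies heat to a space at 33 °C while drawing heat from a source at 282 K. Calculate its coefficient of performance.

COP_HP ≈ 12.7

T_H = 33 °C → 33 + 273.15 = 306.15 K.
COP_HP = T_H/(T_H − T_C) = 306.15/(306.15 − 282.00) = 12.7.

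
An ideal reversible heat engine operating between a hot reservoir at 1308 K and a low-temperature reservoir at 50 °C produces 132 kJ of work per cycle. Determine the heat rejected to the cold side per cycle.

T_C = 50 °C → 50 + 273.15 = 323.15 K.
For a reversible engine, η = 1 − T_C/T_H = 1 − 323.15/1308.00 = 0.7529.
Since Q_C/Q_H = T_C/T_H and Q_H = W/η, Q_C = W·T_C/(T_H − T_C) = 132 × 323.15/984.85 = 43.31 kJ.

Q_C ≈ 43.31 kJ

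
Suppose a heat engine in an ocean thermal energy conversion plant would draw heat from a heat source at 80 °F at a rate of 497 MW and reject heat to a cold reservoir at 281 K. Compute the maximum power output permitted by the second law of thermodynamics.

Ẇ_max ≈ 31.2 MW

T_H = 80 °F → (80 − 32) × 5/9 = 26.67 °C = 299.82 K.
No engine can exceed the Carnot limit: η_max = 1 − T_C/T_H = 1 − 281.00/299.82 = 0.0628.
W_max = η_max · Q_H = 0.0628 × 497 = 31.2 MW.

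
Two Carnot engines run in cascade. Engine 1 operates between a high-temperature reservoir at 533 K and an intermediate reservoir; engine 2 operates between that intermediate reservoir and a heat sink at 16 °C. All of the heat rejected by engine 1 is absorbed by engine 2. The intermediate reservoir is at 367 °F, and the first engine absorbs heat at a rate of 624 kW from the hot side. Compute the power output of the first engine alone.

Ẇ₁ ≈ 86.3 kW

T_C = 16 °C → 16 + 273.15 = 289.15 K.
T_m = 367 °F → (367 − 32) × 5/9 = 186.11 °C = 459.26 K.
First-stage efficiency η₁ = 1 − T_m/T_H = 1 − 459.26/533.00 = 0.1383.
W₁ = η₁·Q_H = 0.1383 × 624 = 86.3 kW.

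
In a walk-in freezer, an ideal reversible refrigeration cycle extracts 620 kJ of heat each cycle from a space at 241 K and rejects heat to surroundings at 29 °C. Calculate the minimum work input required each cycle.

W_in ≈ 157 kJ

T_H = 29 °C → 29 + 273.15 = 302.15 K.
For a reversible refrigerator, COP_R = T_C/(T_H − T_C) = 241.00/61.15 = 3.9411.
W = Q_C/COP_R = 620/3.9411 = 157 kJ.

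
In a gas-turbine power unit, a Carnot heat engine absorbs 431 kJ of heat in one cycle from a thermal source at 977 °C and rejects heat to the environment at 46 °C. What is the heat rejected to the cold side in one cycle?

T_H = 977 °C → 977 + 273.15 = 1250.15 K.
T_C = 46 °C → 46 + 273.15 = 319.15 K.
η_rev = 1 − T_C/T_H = 1 − 319.15/1250.15 = 0.7447.
For a reversible cycle Q_C/Q_H = T_C/T_H, so Q_C = 431 × 319.15/1250.15 = 110.0 kJ.

Q_C ≈ 110.0 kJ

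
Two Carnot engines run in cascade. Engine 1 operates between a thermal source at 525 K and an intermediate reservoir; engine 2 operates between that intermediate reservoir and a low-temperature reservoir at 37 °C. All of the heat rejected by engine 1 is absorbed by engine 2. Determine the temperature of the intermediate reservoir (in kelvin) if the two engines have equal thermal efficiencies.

T_C = 37 °C → 37 + 273.15 = 310.15 K.
Equal efficiencies require 1 − T_m/T_H = 1 − T_C/T_m, i.e. T_m/T_H = T_C/T_m, so T_m = √(T_H·T_C) = √(525.00 × 310.15) = 404 K.

T_m ≈ 404 K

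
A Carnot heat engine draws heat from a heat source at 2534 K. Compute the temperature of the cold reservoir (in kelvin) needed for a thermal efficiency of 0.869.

T_C ≈ 332.0 K

From η = 1 − T_C/T_H, T_C = T_H·(1 − η) = 2534.00 × (1 − 0.869) = 332.0 K.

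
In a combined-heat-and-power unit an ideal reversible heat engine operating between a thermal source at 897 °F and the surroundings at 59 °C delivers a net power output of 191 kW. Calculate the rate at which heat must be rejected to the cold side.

T_H = 897 °F → (897 − 32) × 5/9 = 480.56 °C = 753.71 K.
T_C = 59 °C → 59 + 273.15 = 332.15 K.
η_rev = 1 − T_C/T_H = 1 − 332.15/753.71 = 0.5593.
Since Q_C/Q_H = T_C/T_H and Q_H = W/η, Q_C = W·T_C/(T_H − T_C) = 191 × 332.15/421.56 = 150 kW.

Q̇_C ≈ 150 kW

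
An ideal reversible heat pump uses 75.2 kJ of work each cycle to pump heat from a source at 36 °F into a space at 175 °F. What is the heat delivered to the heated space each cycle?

Q_H ≈ 343 kJ

T_H = 175 °F → (175 − 32) × 5/9 = 79.44 °C = 352.59 K.
T_C = 36 °F → (36 − 32) × 5/9 = 2.22 °C = 275.37 K.
The Carnot heat-pump COP is COP_HP = T_H/(T_H − T_C) = 352.59/77.22 = 4.5660.
Q_H = COP_HP · W = 4.5660 × 75.2 = 343 kJ.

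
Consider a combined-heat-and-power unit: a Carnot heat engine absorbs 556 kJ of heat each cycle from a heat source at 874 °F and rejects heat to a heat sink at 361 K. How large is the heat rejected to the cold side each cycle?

Q_C ≈ 270.9 kJ

T_H = 874 °F → (874 − 32) × 5/9 = 467.78 °C = 740.93 K.
The Carnot efficiency is η = 1 − T_C/T_H = 1 − 361.00/740.93 = 0.5128.
For a reversible cycle Q_C/Q_H = T_C/T_H, so Q_C = 556 × 361.00/740.93 = 270.9 kJ.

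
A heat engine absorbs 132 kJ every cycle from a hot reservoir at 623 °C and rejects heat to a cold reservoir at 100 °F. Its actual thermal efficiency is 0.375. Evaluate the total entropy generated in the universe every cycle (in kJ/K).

T_H = 623 °C → 623 + 273.15 = 896.15 K.
T_C = 100 °F → (100 − 32) × 5/9 = 37.78 °C = 310.93 K.
W = η·Q_H = 0.375 × 132 = 49.50 kJ, so Q_C = Q_H − W = 82.50 kJ.
The hot reservoir loses entropy Q_H/T_H = 132/896.15 = 0.1473 kJ/K; the cold reservoir gains Q_C/T_C = 82.50/310.93 = 0.2653 kJ/K.
ΔS_univ = −Q_H/T_H + Q_C/T_C = 0.1180 kJ/K (> 0, since η = 0.375 < η_Carnot = 0.653).

ΔS_univ ≈ 0.1180 kJ/K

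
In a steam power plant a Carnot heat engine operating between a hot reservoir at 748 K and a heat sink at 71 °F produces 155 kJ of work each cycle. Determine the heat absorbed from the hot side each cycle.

Q_H ≈ 256 kJ

T_C = 71 °F → (71 − 32) × 5/9 = 21.67 °C = 294.82 K.
Carnot efficiency: η = 1 − T_C/T_H = 1 − 294.82/748.00 = 0.6059.
Q_H = W/η = 155/0.6059 = 256 kJ.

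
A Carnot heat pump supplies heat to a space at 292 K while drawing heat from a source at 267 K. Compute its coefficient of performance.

COP_HP ≈ 11.7

COP_HP = T_H/(T_H − T_C) = 292.00/(292.00 − 267.00) = 11.7.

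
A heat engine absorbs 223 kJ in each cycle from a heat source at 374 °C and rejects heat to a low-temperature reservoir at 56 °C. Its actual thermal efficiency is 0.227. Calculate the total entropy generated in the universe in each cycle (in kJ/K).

T_H = 374 °C → 374 + 273.15 = 647.15 K.
T_C = 56 °C → 56 + 273.15 = 329.15 K.
W = η·Q_H = 0.227 × 223 = 50.62 kJ, so Q_C = Q_H − W = 172.4 kJ.
Entropy balance on the reservoirs: −Q_H/T_H = -0.3446 kJ/K, +Q_C/T_C = 0.5237 kJ/K.
ΔS_univ = −Q_H/T_H + Q_C/T_C = 0.179 kJ/K (> 0, since η = 0.227 < η_Carnot = 0.491).

ΔS_univ ≈ 0.179 kJ/K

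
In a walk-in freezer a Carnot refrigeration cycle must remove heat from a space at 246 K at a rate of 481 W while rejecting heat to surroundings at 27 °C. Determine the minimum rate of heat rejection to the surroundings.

T_H = 27 °C → 27 + 273.15 = 300.15 K.
For a reversible cycle Q_H/Q_C = T_H/T_C, so Q_H = Q_C·T_H/T_C = 481 × 300.15/246.00 = 586.9 W.

Q̇_H ≈ 586.9 W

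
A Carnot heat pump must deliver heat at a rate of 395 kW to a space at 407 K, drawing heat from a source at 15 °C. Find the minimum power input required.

Ẇ_in ≈ 115.3 kW

T_C = 15 °C → 15 + 273.15 = 288.15 K.
Reversible heating COP: COP_HP = T_H/(T_H − T_C) = 407.00/118.85 = 3.4245.
W = Q_H/COP_HP = 395/3.4245 = 115.3 kW.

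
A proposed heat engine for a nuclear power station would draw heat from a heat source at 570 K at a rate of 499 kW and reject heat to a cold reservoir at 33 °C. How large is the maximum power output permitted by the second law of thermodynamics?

Ẇ_max ≈ 231 kW

T_C = 33 °C → 33 + 273.15 = 306.15 K.
The second-law ceiling is the Carnot efficiency, η_max = 1 − T_C/T_H = 1 − 306.15/570.00 = 0.4629.
W_max = η_max · Q_H = 0.4629 × 499 = 231 kW.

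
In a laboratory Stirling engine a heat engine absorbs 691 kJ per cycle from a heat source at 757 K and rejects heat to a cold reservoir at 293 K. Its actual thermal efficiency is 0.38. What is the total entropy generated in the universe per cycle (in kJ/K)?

ΔS_univ ≈ 0.5494 kJ/K

W = η·Q_H = 0.38 × 691 = 262.6 kJ, so Q_C = Q_H − W = 428.4 kJ.
Entropy balance on the reservoirs: −Q_H/T_H = -0.9128 kJ/K, +Q_C/T_C = 1.462 kJ/K.
ΔS_univ = −Q_H/T_H + Q_C/T_C = 0.5494 kJ/K (> 0, since η = 0.38 < η_Carnot = 0.613).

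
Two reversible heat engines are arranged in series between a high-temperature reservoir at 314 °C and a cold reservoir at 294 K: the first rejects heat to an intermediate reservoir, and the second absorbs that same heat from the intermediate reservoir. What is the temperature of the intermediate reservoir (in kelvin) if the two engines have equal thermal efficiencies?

T_H = 314 °C → 314 + 273.15 = 587.15 K.
Equal efficiencies require 1 − T_m/T_H = 1 − T_C/T_m, i.e. T_m/T_H = T_C/T_m, so T_m = √(T_H·T_C) = √(587.15 × 294.00) = 415.5 K.

T_m ≈ 415.5 K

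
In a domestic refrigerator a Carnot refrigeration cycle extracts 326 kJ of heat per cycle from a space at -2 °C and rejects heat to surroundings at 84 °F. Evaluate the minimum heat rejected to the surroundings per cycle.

T_H = 84 °F → (84 − 32) × 5/9 = 28.89 °C = 302.04 K.
T_C = -2 °C → -2 + 273.15 = 271.15 K.
For a reversible cycle Q_H/Q_C = T_H/T_C, so Q_H = Q_C·T_H/T_C = 326 × 302.04/271.15 = 363 kJ.

Q_H ≈ 363 kJ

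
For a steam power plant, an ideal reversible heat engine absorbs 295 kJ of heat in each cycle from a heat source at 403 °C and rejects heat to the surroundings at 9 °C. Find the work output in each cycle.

T_H = 403 °C → 403 + 273.15 = 676.15 K.
T_C = 9 °C → 9 + 273.15 = 282.15 K.
η_rev = 1 − T_C/T_H = 1 − 282.15/676.15 = 0.5827.
W = η·Q_H = 0.5827 × 295 = 172 kJ.

W ≈ 172 kJ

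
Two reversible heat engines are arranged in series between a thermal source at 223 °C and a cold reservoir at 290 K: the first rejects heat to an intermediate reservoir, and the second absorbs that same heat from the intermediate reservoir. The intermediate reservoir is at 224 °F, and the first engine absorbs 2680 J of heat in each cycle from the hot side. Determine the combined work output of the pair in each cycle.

W_total ≈ 1114 J

T_H = 223 °C → 223 + 273.15 = 496.15 K.
Two reversible stages in series are equivalent to a single Carnot engine between T_H and T_C, so η_total = 1 − T_C/T_H = 1 − 290.00/496.15 = 0.4155.
W_total = η_total · Q_H = 0.4155 × 2680 = 1114 J.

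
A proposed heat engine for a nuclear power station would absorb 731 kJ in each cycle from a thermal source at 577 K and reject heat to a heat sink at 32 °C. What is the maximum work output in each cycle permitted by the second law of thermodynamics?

W_max ≈ 344.4 kJ

T_C = 32 °C → 32 + 273.15 = 305.15 K.
The second-law ceiling is the Carnot efficiency, η_max = 1 − T_C/T_H = 1 − 305.15/577.00 = 0.4711.
W_max = η_max · Q_H = 0.4711 × 731 = 344.4 kJ.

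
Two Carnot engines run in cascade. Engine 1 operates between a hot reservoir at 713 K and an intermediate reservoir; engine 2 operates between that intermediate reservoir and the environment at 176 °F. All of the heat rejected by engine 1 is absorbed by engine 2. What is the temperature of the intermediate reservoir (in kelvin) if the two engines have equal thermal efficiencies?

T_C = 176 °F → (176 − 32) × 5/9 = 80.00 °C = 353.15 K.
Equal efficiencies require 1 − T_m/T_H = 1 − T_C/T_m, i.e. T_m/T_H = T_C/T_m, so T_m = √(T_H·T_C) = √(713.00 × 353.15) = 502 K.

T_m ≈ 502 K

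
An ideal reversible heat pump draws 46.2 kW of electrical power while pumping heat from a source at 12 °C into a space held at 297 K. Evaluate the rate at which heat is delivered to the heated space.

Q̇_H ≈ 1160 kW

T_C = 12 °C → 12 + 273.15 = 285.15 K.
COP_HP = T_H/(T_H − T_C) = 297.00/11.85 = 25.0633.
Q_H = COP_HP · W = 25.0633 × 46.2 = 1160 kW.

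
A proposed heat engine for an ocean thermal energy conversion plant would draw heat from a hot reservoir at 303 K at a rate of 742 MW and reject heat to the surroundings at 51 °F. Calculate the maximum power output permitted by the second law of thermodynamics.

T_C = 51 °F → (51 − 32) × 5/9 = 10.56 °C = 283.71 K.
The upper bound on efficiency is η_max = 1 − T_C/T_H = 1 − 283.71/303.00 = 0.0637.
W_max = η_max · Q_H = 0.0637 × 742 = 47.2 MW.

Ẇ_max ≈ 47.2 MW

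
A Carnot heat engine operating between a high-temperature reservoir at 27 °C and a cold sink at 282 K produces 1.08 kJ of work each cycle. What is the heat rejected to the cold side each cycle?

T_H = 27 °C → 27 + 273.15 = 300.15 K.
Carnot efficiency: η = 1 − T_C/T_H = 1 − 282.00/300.15 = 0.0605.
Since Q_C/Q_H = T_C/T_H and Q_H = W/η, Q_C = W·T_C/(T_H − T_C) = 1.08 × 282.00/18.15 = 16.8 kJ.

Q_C ≈ 16.8 kJ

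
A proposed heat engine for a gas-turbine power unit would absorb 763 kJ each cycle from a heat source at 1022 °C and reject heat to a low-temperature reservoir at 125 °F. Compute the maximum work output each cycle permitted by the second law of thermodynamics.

T_H = 1022 °C → 1022 + 273.15 = 1295.15 K.
T_C = 125 °F → (125 − 32) × 5/9 = 51.67 °C = 324.82 K.
By the Carnot theorem, η_max = 1 − T_C/T_H = 1 − 324.82/1295.15 = 0.7492.
W_max = η_max · Q_H = 0.7492 × 763 = 571.6 kJ.

W_max ≈ 571.6 kJ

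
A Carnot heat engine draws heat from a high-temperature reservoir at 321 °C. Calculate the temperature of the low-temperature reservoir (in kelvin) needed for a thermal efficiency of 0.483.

T_H = 321 °C → 321 + 273.15 = 594.15 K.
From η = 1 − T_C/T_H, T_C = T_H·(1 − η) = 594.15 × (1 − 0.483) = 307.2 K.

T_C ≈ 307.2 K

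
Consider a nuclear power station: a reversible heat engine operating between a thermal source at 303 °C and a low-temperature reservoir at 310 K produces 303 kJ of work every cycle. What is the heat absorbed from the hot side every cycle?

Q_H ≈ 655.9 kJ

T_H = 303 °C → 303 + 273.15 = 576.15 K.
For a reversible engine, η = 1 − T_C/T_H = 1 − 310.00/576.15 = 0.4619.
Q_H = W/η = 303/0.4619 = 655.9 kJ.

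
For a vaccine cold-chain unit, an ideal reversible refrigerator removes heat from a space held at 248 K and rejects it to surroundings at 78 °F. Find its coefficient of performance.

T_H = 78 °F → (78 − 32) × 5/9 = 25.56 °C = 298.71 K.
Carnot COP: COP_R = T_C/(T_H − T_C) = 248.00/(298.71 − 248.00) = 4.891.

COP_R ≈ 4.891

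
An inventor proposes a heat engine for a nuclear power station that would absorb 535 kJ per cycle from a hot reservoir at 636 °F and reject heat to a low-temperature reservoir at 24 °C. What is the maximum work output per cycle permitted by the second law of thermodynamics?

W_max ≈ 274 kJ

T_H = 636 °F → (636 − 32) × 5/9 = 335.56 °C = 608.71 K.
T_C = 24 °C → 24 + 273.15 = 297.15 K.
No engine can exceed the Carnot limit: η_max = 1 − T_C/T_H = 1 − 297.15/608.71 = 0.5118.
W_max = η_max · Q_H = 0.5118 × 535 = 274 kJ.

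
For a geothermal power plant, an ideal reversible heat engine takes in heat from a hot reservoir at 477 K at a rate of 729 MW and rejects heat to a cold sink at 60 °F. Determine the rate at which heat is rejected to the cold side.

T_C = 60 °F → (60 − 32) × 5/9 = 15.56 °C = 288.71 K.
η_rev = 1 − T_C/T_H = 1 − 288.71/477.00 = 0.3947.
For a reversible cycle Q_C/Q_H = T_C/T_H, so Q_C = 729 × 288.71/477.00 = 441.2 MW.

Q̇_C ≈ 441.2 MW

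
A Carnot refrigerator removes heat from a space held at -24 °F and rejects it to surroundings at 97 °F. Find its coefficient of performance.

COP_R ≈ 3.60

T_H = 97 °F → (97 − 32) × 5/9 = 36.11 °C = 309.26 K.
T_C = -24 °F → (-24 − 32) × 5/9 = -31.11 °C = 242.04 K.
COP_R = T_C/(T_H − T_C) = 242.04/(309.26 − 242.04) = 3.60.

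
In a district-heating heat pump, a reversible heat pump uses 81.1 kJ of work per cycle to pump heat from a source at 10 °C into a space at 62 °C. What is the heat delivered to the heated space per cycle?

Q_H ≈ 523 kJ

T_H = 62 °C → 62 + 273.15 = 335.15 K.
T_C = 10 °C → 10 + 273.15 = 283.15 K.
Reversible heating COP: COP_HP = T_H/(T_H − T_C) = 335.15/52.00 = 6.4452.
Q_H = COP_HP · W = 6.4452 × 81.1 = 523 kJ.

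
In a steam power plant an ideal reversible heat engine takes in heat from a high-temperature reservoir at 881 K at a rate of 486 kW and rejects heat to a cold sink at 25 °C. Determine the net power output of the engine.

T_C = 25 °C → 25 + 273.15 = 298.15 K.
Since the cycle is reversible, η = 1 − T_C/T_H = 1 − 298.15/881.00 = 0.6616.
W = η·Q_H = 0.6616 × 486 = 322 kW.

Ẇ ≈ 322 kW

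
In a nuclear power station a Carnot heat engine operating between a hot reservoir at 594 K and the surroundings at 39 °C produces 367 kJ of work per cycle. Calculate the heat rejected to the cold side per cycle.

Q_C ≈ 406 kJ

T_C = 39 °C → 39 + 273.15 = 312.15 K.
η_rev = 1 − T_C/T_H = 1 − 312.15/594.00 = 0.4745.
Since Q_C/Q_H = T_C/T_H and Q_H = W/η, Q_C = W·T_C/(T_H − T_C) = 367 × 312.15/281.85 = 406 kJ.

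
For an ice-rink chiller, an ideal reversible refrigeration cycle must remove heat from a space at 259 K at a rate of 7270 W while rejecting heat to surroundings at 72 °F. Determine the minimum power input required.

Ẇ_in ≈ 1020 W

T_H = 72 °F → (72 − 32) × 5/9 = 22.22 °C = 295.37 K.
Carnot COP: COP_R = T_C/(T_H − T_C) = 259.00/36.37 = 7.1208.
W = Q_C/COP_R = 7270/7.1208 = 1020 W.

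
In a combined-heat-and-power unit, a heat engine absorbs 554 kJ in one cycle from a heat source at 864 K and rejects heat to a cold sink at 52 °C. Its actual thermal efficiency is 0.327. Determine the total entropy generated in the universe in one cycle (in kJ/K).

ΔS_univ ≈ 0.505 kJ/K

T_C = 52 °C → 52 + 273.15 = 325.15 K.
W = η·Q_H = 0.327 × 554 = 181.2 kJ, so Q_C = Q_H − W = 372.8 kJ.
Entropy balance on the reservoirs: −Q_H/T_H = -0.6412 kJ/K, +Q_C/T_C = 1.147 kJ/K.
ΔS_univ = −Q_H/T_H + Q_C/T_C = 0.505 kJ/K (> 0, since η = 0.327 < η_Carnot = 0.624).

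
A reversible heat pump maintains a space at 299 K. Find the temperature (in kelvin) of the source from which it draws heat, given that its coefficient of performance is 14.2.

COP_HP = T_H/(T_H − T_C) ⇒ T_C = T_H·(COP_HP − 1)/COP_HP = 299.00 × (14.2 − 1)/14.2 = 277.9 K.

T_C ≈ 277.9 K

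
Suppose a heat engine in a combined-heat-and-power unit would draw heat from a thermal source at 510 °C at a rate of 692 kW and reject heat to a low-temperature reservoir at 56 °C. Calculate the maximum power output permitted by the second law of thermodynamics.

Ẇ_max ≈ 401 kW

T_H = 510 °C → 510 + 273.15 = 783.15 K.
T_C = 56 °C → 56 + 273.15 = 329.15 K.
The upper bound on efficiency is η_max = 1 − T_C/T_H = 1 − 329.15/783.15 = 0.5797.
W_max = η_max · Q_H = 0.5797 × 692 = 401 kW.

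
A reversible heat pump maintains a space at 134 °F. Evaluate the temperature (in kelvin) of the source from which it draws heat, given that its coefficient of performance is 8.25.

T_C ≈ 290 K

T_H = 134 °F → (134 − 32) × 5/9 = 56.67 °C = 329.82 K.
COP_HP = T_H/(T_H − T_C) ⇒ T_C = T_H·(COP_HP − 1)/COP_HP = 329.82 × (8.25 − 1)/8.25 = 290 K.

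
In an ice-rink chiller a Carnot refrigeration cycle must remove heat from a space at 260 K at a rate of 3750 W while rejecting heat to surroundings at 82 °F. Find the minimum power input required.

Ẇ_in ≈ 590 W

T_H = 82 °F → (82 − 32) × 5/9 = 27.78 °C = 300.93 K.
For a reversible refrigerator, COP_R = T_C/(T_H − T_C) = 260.00/40.93 = 6.3527.
W = Q_C/COP_R = 3750/6.3527 = 590 W.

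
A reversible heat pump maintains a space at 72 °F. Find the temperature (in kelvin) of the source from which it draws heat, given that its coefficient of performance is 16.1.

T_H = 72 °F → (72 − 32) × 5/9 = 22.22 °C = 295.37 K.
COP_HP = T_H/(T_H − T_C) ⇒ T_C = T_H·(COP_HP − 1)/COP_HP = 295.37 × (16.1 − 1)/16.1 = 277 K.

T_C ≈ 277 K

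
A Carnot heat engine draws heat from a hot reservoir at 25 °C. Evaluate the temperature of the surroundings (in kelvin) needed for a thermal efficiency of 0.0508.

T_C ≈ 283.0 K

T_H = 25 °C → 25 + 273.15 = 298.15 K.
From η = 1 − T_C/T_H, T_C = T_H·(1 − η) = 298.15 × (1 − 0.0508) = 283.0 K.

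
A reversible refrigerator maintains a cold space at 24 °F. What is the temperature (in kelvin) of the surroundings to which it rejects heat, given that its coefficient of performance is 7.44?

T_C = 24 °F → (24 − 32) × 5/9 = -4.44 °C = 268.71 K.
COP_R = T_C/(T_H − T_C) ⇒ T_H = T_C·(1 + 1/COP_R) = 268.71 × (1 + 1/7.44) = 305 K.

T_H ≈ 305 K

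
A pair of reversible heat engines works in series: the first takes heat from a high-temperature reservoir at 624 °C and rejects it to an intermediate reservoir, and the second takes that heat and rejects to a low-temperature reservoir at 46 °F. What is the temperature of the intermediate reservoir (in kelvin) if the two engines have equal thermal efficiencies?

T_m ≈ 502.0 K

T_H = 624 °C → 624 + 273.15 = 897.15 K.
T_C = 46 °F → (46 − 32) × 5/9 = 7.78 °C = 280.93 K.
Equal efficiencies require 1 − T_m/T_H = 1 − T_C/T_m, i.e. T_m/T_H = T_C/T_m, so T_m = √(T_H·T_C) = √(897.15 × 280.93) = 502.0 K.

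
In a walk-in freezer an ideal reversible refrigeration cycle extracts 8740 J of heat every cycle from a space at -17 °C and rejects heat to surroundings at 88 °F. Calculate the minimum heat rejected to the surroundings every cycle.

Q_H ≈ 10380 J

T_H = 88 °F → (88 − 32) × 5/9 = 31.11 °C = 304.26 K.
T_C = -17 °C → -17 + 273.15 = 256.15 K.
For a reversible cycle Q_H/Q_C = T_H/T_C, so Q_H = Q_C·T_H/T_C = 8740 × 304.26/256.15 = 10380 J.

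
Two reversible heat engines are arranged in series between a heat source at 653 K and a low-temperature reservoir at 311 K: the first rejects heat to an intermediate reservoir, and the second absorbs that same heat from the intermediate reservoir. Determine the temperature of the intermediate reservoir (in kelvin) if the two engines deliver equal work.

For reversible stages Q_m = Q_H·(T_m/T_H). Setting W₁ = Q_H(1 − T_m/T_H) equal to W₂ = Q_m(1 − T_C/T_m) = Q_H·(T_m − T_C)/T_H gives T_H − T_m = T_m − T_C, so T_m = (T_H + T_C)/2 = (653.00 + 311.00)/2 = 482 K.

T_m ≈ 482 K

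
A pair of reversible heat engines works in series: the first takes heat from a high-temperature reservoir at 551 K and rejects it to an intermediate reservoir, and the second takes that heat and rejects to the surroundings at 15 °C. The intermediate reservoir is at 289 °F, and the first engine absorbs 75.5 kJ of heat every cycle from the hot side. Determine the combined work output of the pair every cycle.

T_C = 15 °C → 15 + 273.15 = 288.15 K.
Two reversible stages in series are equivalent to a single Carnot engine between T_H and T_C, so η_total = 1 − T_C/T_H = 1 − 288.15/551.00 = 0.4770.
W_total = η_total · Q_H = 0.4770 × 75.5 = 36.02 kJ.

W_total ≈ 36.02 kJ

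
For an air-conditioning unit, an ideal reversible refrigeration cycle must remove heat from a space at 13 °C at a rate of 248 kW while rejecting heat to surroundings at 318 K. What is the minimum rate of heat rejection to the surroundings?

Q̇_H ≈ 275.6 kW

T_C = 13 °C → 13 + 273.15 = 286.15 K.
For a reversible cycle Q_H/Q_C = T_H/T_C, so Q_H = Q_C·T_H/T_C = 248 × 318.00/286.15 = 275.6 kW.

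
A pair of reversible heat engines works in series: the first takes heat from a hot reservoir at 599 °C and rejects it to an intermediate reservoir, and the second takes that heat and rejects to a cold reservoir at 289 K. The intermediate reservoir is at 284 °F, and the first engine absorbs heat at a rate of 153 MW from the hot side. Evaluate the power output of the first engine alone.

T_H = 599 °C → 599 + 273.15 = 872.15 K.
T_m = 284 °F → (284 − 32) × 5/9 = 140.00 °C = 413.15 K.
First-stage efficiency η₁ = 1 − T_m/T_H = 1 − 413.15/872.15 = 0.5263.
W₁ = η₁·Q_H = 0.5263 × 153 = 80.5 MW.

Ẇ₁ ≈ 80.5 MW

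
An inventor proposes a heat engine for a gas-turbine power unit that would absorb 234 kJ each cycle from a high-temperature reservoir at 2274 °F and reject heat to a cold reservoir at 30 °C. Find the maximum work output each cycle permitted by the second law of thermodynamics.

T_H = 2274 °F → (2274 − 32) × 5/9 = 1245.56 °C = 1518.71 K.
T_C = 30 °C → 30 + 273.15 = 303.15 K.
No engine can exceed the Carnot limit: η_max = 1 − T_C/T_H = 1 − 303.15/1518.71 = 0.8004.
W_max = η_max · Q_H = 0.8004 × 234 = 187 kJ.

W_max ≈ 187 kJ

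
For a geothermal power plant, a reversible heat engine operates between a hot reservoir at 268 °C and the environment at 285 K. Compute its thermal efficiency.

η ≈ 0.473

T_H = 268 °C → 268 + 273.15 = 541.15 K.
Carnot efficiency: η = 1 − T_C/T_H = 1 − 285.00/541.15 = 0.473.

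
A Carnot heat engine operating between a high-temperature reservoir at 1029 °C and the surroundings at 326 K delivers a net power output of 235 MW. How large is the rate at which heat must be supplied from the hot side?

Q̇_H ≈ 313 MW

T_H = 1029 °C → 1029 + 273.15 = 1302.15 K.
Since the cycle is reversible, η = 1 − T_C/T_H = 1 − 326.00/1302.15 = 0.7496.
Q_H = W/η = 235/0.7496 = 313 MW.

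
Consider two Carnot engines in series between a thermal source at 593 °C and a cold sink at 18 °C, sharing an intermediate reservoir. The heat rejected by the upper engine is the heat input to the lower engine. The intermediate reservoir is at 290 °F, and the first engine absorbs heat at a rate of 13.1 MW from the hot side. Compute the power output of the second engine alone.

Ẇ₂ ≈ 1.90 MW

T_H = 593 °C → 593 + 273.15 = 866.15 K.
T_C = 18 °C → 18 + 273.15 = 291.15 K.
T_m = 290 °F → (290 − 32) × 5/9 = 143.33 °C = 416.48 K.
Heat entering the second stage: Q_m = Q_H·(T_m/T_H) = 13.1 × 416.48/866.15 = 6.30 MW.
Second-stage efficiency η₂ = 1 − T_C/T_m = 1 − 291.15/416.48 = 0.3009, so W₂ = η₂·Q_m = 1.90 MW.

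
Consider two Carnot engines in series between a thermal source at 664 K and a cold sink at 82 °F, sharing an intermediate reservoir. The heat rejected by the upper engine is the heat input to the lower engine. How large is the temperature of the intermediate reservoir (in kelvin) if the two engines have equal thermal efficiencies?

T_m ≈ 447 K

T_C = 82 °F → (82 − 32) × 5/9 = 27.78 °C = 300.93 K.
Equal efficiencies require 1 − T_m/T_H = 1 − T_C/T_m, i.e. T_m/T_H = T_C/T_m, so T_m = √(T_H·T_C) = √(664.00 × 300.93) = 447 K.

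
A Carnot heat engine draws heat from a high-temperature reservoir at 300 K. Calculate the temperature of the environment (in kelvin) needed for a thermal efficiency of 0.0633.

T_C ≈ 281.0 K

From η = 1 − T_C/T_H, T_C = T_H·(1 − η) = 300.00 × (1 − 0.0633) = 281.0 K.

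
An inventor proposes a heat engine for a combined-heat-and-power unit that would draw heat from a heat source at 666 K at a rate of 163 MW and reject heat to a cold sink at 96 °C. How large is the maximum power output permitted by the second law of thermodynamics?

T_C = 96 °C → 96 + 273.15 = 369.15 K.
The second-law ceiling is the Carnot efficiency, η_max = 1 − T_C/T_H = 1 − 369.15/666.00 = 0.4457.
W_max = η_max · Q_H = 0.4457 × 163 = 72.7 MW.

Ẇ_max ≈ 72.7 MW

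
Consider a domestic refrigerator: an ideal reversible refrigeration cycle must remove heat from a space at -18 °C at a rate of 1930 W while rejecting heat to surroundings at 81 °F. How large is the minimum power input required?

T_H = 81 °F → (81 − 32) × 5/9 = 27.22 °C = 300.37 K.
T_C = -18 °C → -18 + 273.15 = 255.15 K.
The reversible coefficient of performance is COP_R = T_C/(T_H − T_C) = 255.15/45.22 = 5.6421.
W = Q_C/COP_R = 1930/5.6421 = 342 W.

Ẇ_in ≈ 342 W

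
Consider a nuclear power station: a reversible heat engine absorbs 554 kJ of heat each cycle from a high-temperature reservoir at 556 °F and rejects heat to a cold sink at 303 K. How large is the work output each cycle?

W ≈ 257 kJ

T_H = 556 °F → (556 − 32) × 5/9 = 291.11 °C = 564.26 K.
The Carnot efficiency is η = 1 − T_C/T_H = 1 − 303.00/564.26 = 0.4630.
W = η·Q_H = 0.4630 × 554 = 257 kJ.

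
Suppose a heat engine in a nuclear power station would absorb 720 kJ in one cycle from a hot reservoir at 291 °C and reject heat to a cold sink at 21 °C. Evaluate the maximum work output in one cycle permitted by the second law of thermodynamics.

W_max ≈ 345 kJ

T_H = 291 °C → 291 + 273.15 = 564.15 K.
T_C = 21 °C → 21 + 273.15 = 294.15 K.
No engine can exceed the Carnot limit: η_max = 1 − T_C/T_H = 1 − 294.15/564.15 = 0.4786.
W_max = η_max · Q_H = 0.4786 × 720 = 345 kJ.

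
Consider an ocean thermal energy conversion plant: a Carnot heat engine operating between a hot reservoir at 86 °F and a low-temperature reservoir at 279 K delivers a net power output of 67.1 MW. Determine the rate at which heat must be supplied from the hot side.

Q̇_H ≈ 842 MW

T_H = 86 °F → (86 − 32) × 5/9 = 30.00 °C = 303.15 K.
For a reversible engine, η = 1 − T_C/T_H = 1 − 279.00/303.15 = 0.0797.
Q_H = W/η = 67.1/0.0797 = 842 MW.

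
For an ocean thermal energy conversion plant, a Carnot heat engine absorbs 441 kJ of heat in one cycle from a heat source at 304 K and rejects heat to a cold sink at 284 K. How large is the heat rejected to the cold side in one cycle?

Q_C ≈ 412 kJ

η_rev = 1 − T_C/T_H = 1 − 284.00/304.00 = 0.0658.
For a reversible cycle Q_C/Q_H = T_C/T_H, so Q_C = 441 × 284.00/304.00 = 412 kJ.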